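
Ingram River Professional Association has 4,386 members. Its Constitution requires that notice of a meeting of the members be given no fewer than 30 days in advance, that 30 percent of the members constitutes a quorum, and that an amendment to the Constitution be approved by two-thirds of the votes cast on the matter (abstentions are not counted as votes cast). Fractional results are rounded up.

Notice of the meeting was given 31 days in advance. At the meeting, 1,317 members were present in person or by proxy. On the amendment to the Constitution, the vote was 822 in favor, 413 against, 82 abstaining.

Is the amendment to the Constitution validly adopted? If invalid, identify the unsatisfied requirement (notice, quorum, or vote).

Invalid — vote requirement not satisfied.

Notice: 31 days given; 30 required. Satisfied.
Quorum: 30% of 4,386 = 1,315.80, rounded up to 1,316; 1,317 present. Satisfied.
Vote: requires two-thirds of the votes cast (1,317 − 82 abstaining = 1,235); 2/3 of 1235 = 823.33, rounded up to 824, so 824 needed; 822 in favor. Not satisfied.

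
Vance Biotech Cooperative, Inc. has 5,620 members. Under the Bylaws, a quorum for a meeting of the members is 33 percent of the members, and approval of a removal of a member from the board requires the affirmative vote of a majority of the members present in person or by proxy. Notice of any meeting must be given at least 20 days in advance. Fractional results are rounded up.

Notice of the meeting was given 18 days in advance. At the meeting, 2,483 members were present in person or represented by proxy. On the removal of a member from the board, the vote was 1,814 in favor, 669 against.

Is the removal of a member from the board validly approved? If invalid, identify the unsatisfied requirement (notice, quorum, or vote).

Invalid — notice requirement not satisfied.

Notice: 18 days given; 20 required. Not satisfied.
Quorum: 33% of 5,620 = 1,854.60, rounded up to 1,855; 2,483 present. Satisfied.
Vote: requires a majority of those present (2,483); a majority of 2483 is 1242, so 1,242 needed; 1,814 in favor. Satisfied.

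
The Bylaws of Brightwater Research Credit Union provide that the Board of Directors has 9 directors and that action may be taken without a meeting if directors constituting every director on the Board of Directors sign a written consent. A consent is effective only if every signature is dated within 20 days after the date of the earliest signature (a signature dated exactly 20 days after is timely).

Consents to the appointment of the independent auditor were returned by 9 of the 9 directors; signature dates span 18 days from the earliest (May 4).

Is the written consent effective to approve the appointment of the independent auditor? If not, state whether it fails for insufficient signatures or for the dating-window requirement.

Effective — both the signature and dating-window requirements are satisfied.

Signatures required: the unanimous vote of 9 — unanimous means all 9, so 9 needed; 9 signed. Sufficient.
Dating window: the latest signature is 18 days after the earliest; the limit is 20 days. Within the window.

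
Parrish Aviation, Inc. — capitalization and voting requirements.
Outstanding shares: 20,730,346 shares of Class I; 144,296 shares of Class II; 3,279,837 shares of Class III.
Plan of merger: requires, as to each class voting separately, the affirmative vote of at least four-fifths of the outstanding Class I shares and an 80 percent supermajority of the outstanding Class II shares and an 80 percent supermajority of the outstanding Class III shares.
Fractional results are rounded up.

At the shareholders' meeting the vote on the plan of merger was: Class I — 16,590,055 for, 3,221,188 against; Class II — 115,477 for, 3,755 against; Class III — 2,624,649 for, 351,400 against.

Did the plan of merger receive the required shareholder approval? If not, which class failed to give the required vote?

Class I: 4/5 of 20730346 = 16584276.80, rounded up to 16584277; 16,584,277 required, 16,590,055 in favor — approved.
Class II: 4/5 of 144296 = 115436.80, rounded up to 115437; 115,437 required, 115,477 in favor — approved.
Class III: 4/5 of 3279837 = 2623869.60, rounded up to 2623870; 2,623,870 required, 2,624,649 in favor — approved.

Approved — every class gave the required vote.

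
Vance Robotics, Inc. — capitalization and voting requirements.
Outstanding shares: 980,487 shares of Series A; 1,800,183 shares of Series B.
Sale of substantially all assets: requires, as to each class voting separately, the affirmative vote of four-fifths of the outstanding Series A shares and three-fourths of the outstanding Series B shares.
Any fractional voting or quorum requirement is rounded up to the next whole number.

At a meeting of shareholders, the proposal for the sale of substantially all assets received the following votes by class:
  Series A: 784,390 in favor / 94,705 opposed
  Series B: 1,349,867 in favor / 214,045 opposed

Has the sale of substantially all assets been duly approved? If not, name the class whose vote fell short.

Not approved — the Series B shares did not give the required vote.

Series A: 4/5 of 980487 = 784389.60, rounded up to 784390; 784,390 required, 784,390 in favor — approved.
Series B: 3/4 of 1800183 = 1350137.25, rounded up to 1350138; 1,350,138 required, 1,349,867 in favor — not approved.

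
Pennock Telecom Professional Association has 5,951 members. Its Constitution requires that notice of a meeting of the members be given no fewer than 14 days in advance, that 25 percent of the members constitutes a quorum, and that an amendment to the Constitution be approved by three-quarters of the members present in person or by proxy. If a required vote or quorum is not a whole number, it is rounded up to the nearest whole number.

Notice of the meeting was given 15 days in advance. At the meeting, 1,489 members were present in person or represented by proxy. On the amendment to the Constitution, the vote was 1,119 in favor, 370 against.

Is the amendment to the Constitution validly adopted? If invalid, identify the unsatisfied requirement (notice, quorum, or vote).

Notice: 15 days given; 14 required. Satisfied.
Quorum: 25% of 5,951 = 1,487.75, rounded up to 1,488; 1,489 present. Satisfied.
Vote: requires three-fourths of those present (1,489); 3/4 of 1489 = 1116.75, rounded up to 1117, so 1,117 needed; 1,119 in favor. Satisfied.

Valid — all requirements satisfied.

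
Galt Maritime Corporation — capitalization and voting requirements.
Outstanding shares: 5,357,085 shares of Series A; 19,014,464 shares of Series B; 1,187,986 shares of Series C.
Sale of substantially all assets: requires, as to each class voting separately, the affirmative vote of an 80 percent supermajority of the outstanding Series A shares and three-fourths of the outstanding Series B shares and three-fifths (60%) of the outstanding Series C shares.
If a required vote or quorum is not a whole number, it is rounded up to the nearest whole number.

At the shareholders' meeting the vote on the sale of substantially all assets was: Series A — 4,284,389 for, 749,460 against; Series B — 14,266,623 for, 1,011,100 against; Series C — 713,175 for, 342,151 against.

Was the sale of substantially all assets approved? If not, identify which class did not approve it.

Series A: 4/5 of 5357085 = 4285668; 4,285,668 required, 4,284,389 in favor — not approved.
Series B: 3/4 of 19014464 = 14260848; 14,260,848 required, 14,266,623 in favor — approved.
Series C: 3/5 of 1187986 = 712791.60, rounded up to 712792; 712,792 required, 713,175 in favor — approved.

Not approved — the Series A shares did not give the required vote.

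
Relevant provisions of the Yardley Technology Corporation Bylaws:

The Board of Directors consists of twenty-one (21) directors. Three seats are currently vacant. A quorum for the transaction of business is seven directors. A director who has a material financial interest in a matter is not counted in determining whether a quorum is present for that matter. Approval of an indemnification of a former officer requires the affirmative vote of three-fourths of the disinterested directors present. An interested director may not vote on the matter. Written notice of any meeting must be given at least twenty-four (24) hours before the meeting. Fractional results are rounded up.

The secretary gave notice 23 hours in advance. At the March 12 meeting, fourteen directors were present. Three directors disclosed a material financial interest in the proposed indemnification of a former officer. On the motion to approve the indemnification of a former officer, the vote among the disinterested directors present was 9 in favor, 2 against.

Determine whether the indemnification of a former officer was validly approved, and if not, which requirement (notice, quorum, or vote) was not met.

Notice: 23 hours given; 24 required (23 < 24). Not satisfied.
Quorum: 14 present, but the 3 interested directors do not count, leaving 11. Quorum is 7. Satisfied.
Vote: the indemnification of a former officer requires three-fourths of the disinterested directors present (14 − 3 = 11). 3/4 of 11 = 8.25, rounded up to 9, so 9 affirmative votes are needed; 9 voted in favor. Satisfied.

Invalid — notice requirement not satisfied.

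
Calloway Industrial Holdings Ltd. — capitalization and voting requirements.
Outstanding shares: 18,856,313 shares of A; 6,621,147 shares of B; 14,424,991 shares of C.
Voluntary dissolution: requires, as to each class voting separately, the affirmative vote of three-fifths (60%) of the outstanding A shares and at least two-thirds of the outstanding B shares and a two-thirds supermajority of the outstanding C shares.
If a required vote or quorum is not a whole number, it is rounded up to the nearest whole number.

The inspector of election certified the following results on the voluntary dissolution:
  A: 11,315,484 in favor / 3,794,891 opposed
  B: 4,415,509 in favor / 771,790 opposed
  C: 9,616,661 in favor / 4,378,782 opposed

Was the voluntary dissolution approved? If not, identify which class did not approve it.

A: 3/5 of 18856313 = 11313787.80, rounded up to 11313788; 11,313,788 required, 11,315,484 in favor — approved.
B: 2/3 of 6621147 = 4414098; 4,414,098 required, 4,415,509 in favor — approved.
C: 2/3 of 14424991 = 9616660.67, rounded up to 9616661; 9,616,661 required, 9,616,661 in favor — approved.

Approved — every class gave the required vote.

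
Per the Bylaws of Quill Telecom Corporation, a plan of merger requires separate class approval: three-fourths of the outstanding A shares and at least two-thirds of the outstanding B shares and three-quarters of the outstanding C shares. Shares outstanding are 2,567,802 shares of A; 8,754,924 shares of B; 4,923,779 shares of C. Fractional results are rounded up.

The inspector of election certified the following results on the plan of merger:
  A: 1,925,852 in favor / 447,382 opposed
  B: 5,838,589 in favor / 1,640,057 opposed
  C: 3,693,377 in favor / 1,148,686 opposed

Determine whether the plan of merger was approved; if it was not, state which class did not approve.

A: 3/4 of 2567802 = 1925851.50, rounded up to 1925852; 1,925,852 required, 1,925,852 in favor — approved.
B: 2/3 of 8754924 = 5836616; 5,836,616 required, 5,838,589 in favor — approved.
C: 3/4 of 4923779 = 3692834.25, rounded up to 3692835; 3,692,835 required, 3,693,377 in favor — approved.

Approved — every class gave the required vote.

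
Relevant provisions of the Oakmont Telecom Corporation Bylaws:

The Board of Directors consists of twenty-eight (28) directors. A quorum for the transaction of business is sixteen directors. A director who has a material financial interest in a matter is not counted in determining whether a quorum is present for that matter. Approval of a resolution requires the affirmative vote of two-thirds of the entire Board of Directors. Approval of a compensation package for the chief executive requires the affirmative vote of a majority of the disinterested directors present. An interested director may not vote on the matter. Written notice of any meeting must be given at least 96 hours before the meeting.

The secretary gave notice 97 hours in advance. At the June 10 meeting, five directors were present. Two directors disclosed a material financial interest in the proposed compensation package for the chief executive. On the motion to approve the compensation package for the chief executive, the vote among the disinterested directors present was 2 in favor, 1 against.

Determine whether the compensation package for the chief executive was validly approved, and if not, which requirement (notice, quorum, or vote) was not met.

Invalid — quorum requirement not satisfied.

Notice: 97 hours given; 96 required (97 ≥ 96). Satisfied.
Quorum: 5 present, but the 2 interested directors do not count, leaving 3. Quorum is 16. Not satisfied.
Vote: the compensation package for the chief executive requires a majority of the disinterested directors present (5 − 2 = 3). A majority of 3 is 2, so 2 affirmative votes are needed; 2 voted in favor. Satisfied. (Moot — without a quorum no business can be validly transacted.)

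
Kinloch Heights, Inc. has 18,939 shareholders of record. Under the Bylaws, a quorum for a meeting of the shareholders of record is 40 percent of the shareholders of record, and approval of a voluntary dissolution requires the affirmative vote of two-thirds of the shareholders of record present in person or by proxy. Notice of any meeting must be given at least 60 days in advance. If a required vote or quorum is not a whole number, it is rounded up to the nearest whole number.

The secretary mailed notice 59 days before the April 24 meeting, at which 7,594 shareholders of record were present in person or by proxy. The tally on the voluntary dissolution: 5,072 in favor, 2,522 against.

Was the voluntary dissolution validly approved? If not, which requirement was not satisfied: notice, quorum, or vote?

Invalid — notice requirement not satisfied.

Notice: 59 days given; 60 required. Not satisfied.
Quorum: 40% of 18,939 = 7,575.60, rounded up to 7,576; 7,594 present. Satisfied.
Vote: requires two-thirds of those present (7,594); 2/3 of 7594 = 5062.67, rounded up to 5063, so 5,063 needed; 5,072 in favor. Satisfied.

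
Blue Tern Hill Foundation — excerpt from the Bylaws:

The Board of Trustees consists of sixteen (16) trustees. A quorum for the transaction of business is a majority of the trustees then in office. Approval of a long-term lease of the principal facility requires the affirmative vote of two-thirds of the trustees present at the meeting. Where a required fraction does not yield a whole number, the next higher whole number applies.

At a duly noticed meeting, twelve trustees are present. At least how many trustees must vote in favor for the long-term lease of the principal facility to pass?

The long-term lease of the principal facility requires two-thirds of the trustees present (12).
2/3 of 12 = 8.

8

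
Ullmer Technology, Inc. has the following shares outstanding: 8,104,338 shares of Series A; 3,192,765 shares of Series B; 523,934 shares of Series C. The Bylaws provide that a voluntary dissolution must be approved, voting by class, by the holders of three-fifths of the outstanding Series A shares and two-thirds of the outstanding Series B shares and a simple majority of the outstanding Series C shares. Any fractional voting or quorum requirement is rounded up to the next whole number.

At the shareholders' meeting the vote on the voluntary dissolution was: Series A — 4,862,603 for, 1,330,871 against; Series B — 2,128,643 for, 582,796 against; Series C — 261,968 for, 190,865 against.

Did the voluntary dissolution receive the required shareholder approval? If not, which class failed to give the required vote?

Series A: 3/5 of 8104338 = 4862602.80, rounded up to 4862603; 4,862,603 required, 4,862,603 in favor — approved.
Series B: 2/3 of 3192765 = 2128510; 2,128,510 required, 2,128,643 in favor — approved.
Series C: a majority of 523934 is 261968; 261,968 required, 261,968 in favor — approved.

Approved — every class gave the required vote.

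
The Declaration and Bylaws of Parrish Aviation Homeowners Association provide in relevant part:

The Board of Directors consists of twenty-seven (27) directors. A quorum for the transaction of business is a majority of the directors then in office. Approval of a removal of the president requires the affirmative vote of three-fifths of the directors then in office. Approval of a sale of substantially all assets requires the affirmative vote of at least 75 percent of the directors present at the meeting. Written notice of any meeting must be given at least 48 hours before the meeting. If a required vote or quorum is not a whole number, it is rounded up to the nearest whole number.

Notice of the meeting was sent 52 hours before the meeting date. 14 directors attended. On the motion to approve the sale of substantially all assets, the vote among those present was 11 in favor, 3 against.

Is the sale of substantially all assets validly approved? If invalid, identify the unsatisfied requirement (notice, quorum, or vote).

Valid — all requirements satisfied.

Notice: 52 hours given; 48 required (52 ≥ 48). Satisfied.
Quorum: 14 present; quorum is 14. Satisfied.
Vote: the sale of substantially all assets requires three-fourths of the directors present (14). 3/4 of 14 = 10.50, rounded up to 11, so 11 affirmative votes are needed; 11 voted in favor. Satisfied.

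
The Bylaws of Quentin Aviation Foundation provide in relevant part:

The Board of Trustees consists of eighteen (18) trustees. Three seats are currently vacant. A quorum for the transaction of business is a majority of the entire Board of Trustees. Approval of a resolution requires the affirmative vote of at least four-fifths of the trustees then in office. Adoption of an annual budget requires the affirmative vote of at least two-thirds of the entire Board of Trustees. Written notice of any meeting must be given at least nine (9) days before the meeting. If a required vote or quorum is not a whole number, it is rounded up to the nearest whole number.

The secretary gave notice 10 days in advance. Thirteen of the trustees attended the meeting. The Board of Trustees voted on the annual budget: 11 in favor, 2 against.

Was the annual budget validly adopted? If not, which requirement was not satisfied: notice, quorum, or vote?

Notice: 10 days given; 9 required (10 ≥ 9). Satisfied.
Quorum: 13 present; quorum is 10. Satisfied.
Vote: the annual budget requires two-thirds of the entire Board of Trustees (18). 2/3 of 18 = 12, so 12 affirmative votes are needed; 11 voted in favor. Not satisfied.

Invalid — vote requirement not satisfied.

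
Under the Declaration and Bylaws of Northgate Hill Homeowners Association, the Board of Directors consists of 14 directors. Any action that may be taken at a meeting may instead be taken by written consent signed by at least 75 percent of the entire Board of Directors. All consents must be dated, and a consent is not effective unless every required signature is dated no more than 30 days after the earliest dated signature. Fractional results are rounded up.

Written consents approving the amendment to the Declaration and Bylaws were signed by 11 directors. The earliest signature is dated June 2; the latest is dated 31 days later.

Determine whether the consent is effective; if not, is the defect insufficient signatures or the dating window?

Signatures required: at least 75 percent of 14 — 3/4 of 14 = 10.50, rounded up to 11, so 11 needed; 11 signed. Sufficient.
Dating window: the latest signature is 31 days after the earliest; the limit is 30 days. Outside the window.

Not effective — dating-window requirement not satisfied.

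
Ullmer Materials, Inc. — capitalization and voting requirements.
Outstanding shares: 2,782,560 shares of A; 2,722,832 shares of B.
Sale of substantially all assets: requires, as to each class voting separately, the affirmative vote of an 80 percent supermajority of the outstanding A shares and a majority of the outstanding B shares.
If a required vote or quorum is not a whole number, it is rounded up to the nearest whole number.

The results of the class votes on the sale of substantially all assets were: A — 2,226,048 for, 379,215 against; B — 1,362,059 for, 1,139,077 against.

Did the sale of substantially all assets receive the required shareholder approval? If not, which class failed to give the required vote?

Approved — every class gave the required vote.

A: 4/5 of 2782560 = 2226048; 2,226,048 required, 2,226,048 in favor — approved.
B: a majority of 2722832 is 1361417; 1,361,417 required, 1,362,059 in favor — approved.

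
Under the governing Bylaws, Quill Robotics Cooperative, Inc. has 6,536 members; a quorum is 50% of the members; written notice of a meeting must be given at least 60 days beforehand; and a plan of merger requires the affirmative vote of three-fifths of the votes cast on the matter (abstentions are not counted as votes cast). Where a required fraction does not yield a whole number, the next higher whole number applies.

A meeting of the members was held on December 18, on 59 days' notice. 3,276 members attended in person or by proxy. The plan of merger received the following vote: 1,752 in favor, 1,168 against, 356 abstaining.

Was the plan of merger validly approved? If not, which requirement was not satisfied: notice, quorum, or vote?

Notice: 59 days given; 60 required. Not satisfied.
Quorum: 50% of 6,536 = 3,268; 3,276 present. Satisfied.
Vote: requires three-fifths of the votes cast (3,276 − 356 abstaining = 2,920); 3/5 of 2920 = 1752, so 1,752 needed; 1,752 in favor. Satisfied.

Invalid — notice requirement not satisfied.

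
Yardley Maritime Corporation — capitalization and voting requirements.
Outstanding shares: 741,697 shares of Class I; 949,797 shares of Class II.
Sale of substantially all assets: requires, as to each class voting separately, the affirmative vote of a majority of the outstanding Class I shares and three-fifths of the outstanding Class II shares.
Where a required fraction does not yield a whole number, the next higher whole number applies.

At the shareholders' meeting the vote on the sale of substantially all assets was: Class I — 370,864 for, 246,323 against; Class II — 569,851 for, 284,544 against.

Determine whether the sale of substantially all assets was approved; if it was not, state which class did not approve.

Not approved — the Class II shares did not give the required vote.

Class I: a majority of 741697 is 370849; 370,849 required, 370,864 in favor — approved.
Class II: 3/5 of 949797 = 569878.20, rounded up to 569879; 569,879 required, 569,851 in favor — not approved.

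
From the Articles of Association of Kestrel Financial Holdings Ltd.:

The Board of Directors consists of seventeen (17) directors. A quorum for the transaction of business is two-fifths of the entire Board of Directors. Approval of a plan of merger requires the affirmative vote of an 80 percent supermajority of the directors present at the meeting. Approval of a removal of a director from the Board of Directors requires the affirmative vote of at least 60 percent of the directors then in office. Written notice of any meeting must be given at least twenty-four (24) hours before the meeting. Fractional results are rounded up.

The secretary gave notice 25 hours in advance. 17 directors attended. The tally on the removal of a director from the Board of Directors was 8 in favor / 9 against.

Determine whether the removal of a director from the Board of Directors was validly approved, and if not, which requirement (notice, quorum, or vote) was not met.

Invalid — vote requirement not satisfied.

Notice: 25 hours given; 24 required (25 ≥ 24). Satisfied.
Quorum: 17 present; quorum is 7. Satisfied.
Vote: the removal of a director from the Board of Directors requires three-fifths of the directors then in office (17). 3/5 of 17 = 10.20, rounded up to 11, so 11 affirmative votes are needed; 8 voted in favor. Not satisfied.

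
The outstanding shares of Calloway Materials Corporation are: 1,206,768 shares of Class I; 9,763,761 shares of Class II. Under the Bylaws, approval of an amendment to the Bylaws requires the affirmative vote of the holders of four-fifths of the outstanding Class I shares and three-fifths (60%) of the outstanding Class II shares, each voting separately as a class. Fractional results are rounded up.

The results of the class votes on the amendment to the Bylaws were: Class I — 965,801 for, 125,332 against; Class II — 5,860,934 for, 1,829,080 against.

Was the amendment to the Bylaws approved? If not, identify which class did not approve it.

Class I: 4/5 of 1206768 = 965414.40, rounded up to 965415; 965,415 required, 965,801 in favor — approved.
Class II: 3/5 of 9763761 = 5858256.60, rounded up to 5858257; 5,858,257 required, 5,860,934 in favor — approved.

Approved — every class gave the required vote.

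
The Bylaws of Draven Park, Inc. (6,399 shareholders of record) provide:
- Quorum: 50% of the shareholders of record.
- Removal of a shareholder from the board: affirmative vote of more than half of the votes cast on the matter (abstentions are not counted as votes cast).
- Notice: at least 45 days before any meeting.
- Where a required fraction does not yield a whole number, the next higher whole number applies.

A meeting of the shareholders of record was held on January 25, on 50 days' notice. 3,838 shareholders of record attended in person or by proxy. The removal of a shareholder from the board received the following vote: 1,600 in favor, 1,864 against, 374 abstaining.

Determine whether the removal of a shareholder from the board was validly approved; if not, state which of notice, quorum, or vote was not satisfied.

Notice: 50 days given; 45 required. Satisfied.
Quorum: 50% of 6,399 = 3,199.50, rounded up to 3,200; 3,838 present. Satisfied.
Vote: requires a majority of the votes cast (3,838 − 374 abstaining = 3,464); a majority of 3464 is 1733, so 1,733 needed; 1,600 in favor. Not satisfied.

Invalid — vote requirement not satisfied.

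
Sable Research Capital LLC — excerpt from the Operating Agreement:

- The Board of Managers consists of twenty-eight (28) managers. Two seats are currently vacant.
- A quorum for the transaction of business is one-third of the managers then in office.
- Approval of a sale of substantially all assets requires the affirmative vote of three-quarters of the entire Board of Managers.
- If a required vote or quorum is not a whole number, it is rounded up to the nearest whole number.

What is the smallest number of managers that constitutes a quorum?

1/3 of 26 = 8.67, rounded up to 9.

9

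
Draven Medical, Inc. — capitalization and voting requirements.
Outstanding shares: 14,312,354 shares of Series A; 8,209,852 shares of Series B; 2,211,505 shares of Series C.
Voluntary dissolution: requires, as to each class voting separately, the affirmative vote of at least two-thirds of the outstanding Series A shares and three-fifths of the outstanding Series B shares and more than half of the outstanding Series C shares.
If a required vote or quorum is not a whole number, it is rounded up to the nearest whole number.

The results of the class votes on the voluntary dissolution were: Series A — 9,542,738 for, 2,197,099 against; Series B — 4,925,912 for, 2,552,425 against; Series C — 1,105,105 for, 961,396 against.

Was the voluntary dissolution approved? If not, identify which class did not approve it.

Series A: 2/3 of 14312354 = 9541569.33, rounded up to 9541570; 9,541,570 required, 9,542,738 in favor — approved.
Series B: 3/5 of 8209852 = 4925911.20, rounded up to 4925912; 4,925,912 required, 4,925,912 in favor — approved.
Series C: a majority of 2211505 is 1105753; 1,105,753 required, 1,105,105 in favor — not approved.

Not approved — the Series C shares did not give the required vote.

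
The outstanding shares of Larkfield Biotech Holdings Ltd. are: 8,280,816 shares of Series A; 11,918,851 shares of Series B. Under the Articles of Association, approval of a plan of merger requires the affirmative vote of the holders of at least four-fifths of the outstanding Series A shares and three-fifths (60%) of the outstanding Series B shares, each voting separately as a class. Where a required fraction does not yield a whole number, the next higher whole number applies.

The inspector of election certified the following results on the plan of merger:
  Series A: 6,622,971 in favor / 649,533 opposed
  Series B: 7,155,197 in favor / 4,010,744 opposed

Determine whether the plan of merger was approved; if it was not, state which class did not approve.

Series A: 4/5 of 8280816 = 6624652.80, rounded up to 6624653; 6,624,653 required, 6,622,971 in favor — not approved.
Series B: 3/5 of 11918851 = 7151310.60, rounded up to 7151311; 7,151,311 required, 7,155,197 in favor — approved.

Not approved — the Series A shares did not give the required vote.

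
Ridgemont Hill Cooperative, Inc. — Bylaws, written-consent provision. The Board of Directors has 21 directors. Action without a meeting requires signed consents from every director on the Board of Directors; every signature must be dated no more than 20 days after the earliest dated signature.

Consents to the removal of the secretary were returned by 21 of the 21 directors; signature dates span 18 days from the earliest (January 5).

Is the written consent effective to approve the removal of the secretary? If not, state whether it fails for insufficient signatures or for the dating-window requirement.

Signatures required: all of 21 — unanimous means all 21, so 21 needed; 21 signed. Sufficient.
Dating window: the latest signature is 18 days after the earliest; the limit is 20 days. Within the window.

Effective — both the signature and dating-window requirements are satisfied.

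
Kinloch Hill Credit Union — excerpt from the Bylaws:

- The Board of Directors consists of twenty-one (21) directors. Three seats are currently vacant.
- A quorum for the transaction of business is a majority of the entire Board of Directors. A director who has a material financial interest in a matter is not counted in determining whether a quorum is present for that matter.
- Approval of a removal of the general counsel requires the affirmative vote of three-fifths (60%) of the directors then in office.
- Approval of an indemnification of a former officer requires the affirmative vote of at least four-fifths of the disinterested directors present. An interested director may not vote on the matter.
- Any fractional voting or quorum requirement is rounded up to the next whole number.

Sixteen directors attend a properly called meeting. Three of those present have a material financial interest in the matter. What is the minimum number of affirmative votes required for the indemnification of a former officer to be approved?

11

The indemnification of a former officer requires four-fifths of the disinterested directors present (16 − 3 = 13).
4/5 of 13 = 10.40, rounded up to 11.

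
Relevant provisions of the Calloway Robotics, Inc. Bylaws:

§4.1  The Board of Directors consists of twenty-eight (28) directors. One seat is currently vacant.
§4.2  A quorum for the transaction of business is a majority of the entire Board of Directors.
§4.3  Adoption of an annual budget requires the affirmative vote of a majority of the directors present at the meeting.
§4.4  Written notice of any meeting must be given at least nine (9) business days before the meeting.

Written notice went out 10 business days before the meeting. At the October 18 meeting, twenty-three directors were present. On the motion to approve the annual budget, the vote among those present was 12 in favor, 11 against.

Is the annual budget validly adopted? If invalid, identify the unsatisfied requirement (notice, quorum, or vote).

Valid — all requirements satisfied.

Notice: 10 business days given; 9 required (10 ≥ 9). Satisfied.
Quorum: 23 present; quorum is 15. Satisfied.
Vote: the annual budget requires a majority of the directors present (23). A majority of 23 is 12, so 12 affirmative votes are needed; 12 voted in favor. Satisfied.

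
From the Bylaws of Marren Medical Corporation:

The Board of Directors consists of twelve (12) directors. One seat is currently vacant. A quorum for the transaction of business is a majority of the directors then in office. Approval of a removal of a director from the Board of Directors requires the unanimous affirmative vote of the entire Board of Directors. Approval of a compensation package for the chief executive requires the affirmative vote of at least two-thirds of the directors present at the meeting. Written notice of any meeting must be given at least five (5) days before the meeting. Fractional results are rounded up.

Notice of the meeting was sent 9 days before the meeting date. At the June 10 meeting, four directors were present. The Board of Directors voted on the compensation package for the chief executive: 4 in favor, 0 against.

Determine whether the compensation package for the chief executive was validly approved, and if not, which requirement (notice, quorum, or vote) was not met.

Notice: 9 days given; 5 required (9 ≥ 5). Satisfied.
Quorum: 4 present; quorum is 6. Not satisfied.
Vote: the compensation package for the chief executive requires two-thirds of the directors present (4). 2/3 of 4 = 2.67, rounded up to 3, so 3 affirmative votes are needed; 4 voted in favor. Satisfied. (Moot — without a quorum no business can be validly transacted.)

Invalid — quorum requirement not satisfied.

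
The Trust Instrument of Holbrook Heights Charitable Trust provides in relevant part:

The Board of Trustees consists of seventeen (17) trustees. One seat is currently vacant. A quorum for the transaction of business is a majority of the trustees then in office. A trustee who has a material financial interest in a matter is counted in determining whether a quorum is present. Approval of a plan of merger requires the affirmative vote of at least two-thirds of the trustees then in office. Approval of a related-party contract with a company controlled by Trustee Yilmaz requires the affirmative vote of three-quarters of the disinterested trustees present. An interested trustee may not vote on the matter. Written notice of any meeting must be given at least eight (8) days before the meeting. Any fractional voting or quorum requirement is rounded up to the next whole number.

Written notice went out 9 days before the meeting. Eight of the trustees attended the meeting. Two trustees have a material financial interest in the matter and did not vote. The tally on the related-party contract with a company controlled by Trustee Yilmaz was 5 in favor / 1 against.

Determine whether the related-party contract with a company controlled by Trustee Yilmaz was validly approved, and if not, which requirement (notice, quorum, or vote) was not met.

Invalid — quorum requirement not satisfied.

Notice: 9 days given; 8 required (9 ≥ 8). Satisfied.
Quorum: 8 present (interested trustees count toward quorum); quorum is 9. Not satisfied.
Vote: the related-party contract with a company controlled by Trustee Yilmaz requires three-fourths of the disinterested trustees present (8 − 2 = 6). 3/4 of 6 = 4.50, rounded up to 5, so 5 affirmative votes are needed; 5 voted in favor. Satisfied. (Moot — without a quorum no business can be validly transacted.)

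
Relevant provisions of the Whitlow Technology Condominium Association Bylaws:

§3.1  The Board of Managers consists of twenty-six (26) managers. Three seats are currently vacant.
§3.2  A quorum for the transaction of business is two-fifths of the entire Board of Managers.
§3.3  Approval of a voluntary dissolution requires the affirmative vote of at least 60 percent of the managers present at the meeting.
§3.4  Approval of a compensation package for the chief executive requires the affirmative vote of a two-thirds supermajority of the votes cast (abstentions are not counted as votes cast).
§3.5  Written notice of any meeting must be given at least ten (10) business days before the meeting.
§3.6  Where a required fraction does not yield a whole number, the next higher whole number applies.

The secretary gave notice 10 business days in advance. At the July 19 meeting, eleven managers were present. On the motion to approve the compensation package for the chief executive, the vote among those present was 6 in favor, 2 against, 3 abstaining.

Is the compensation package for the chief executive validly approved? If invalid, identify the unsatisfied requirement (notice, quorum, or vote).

Notice: 10 business days given; 10 required (10 ≥ 10). Satisfied.
Quorum: 11 present; quorum is 11. Satisfied.
Vote: the compensation package for the chief executive requires two-thirds of the votes cast (11 present − 3 abstaining = 8). 2/3 of 8 = 5.33, rounded up to 6, so 6 affirmative votes are needed; 6 voted in favor. Satisfied.

Valid — all requirements satisfied.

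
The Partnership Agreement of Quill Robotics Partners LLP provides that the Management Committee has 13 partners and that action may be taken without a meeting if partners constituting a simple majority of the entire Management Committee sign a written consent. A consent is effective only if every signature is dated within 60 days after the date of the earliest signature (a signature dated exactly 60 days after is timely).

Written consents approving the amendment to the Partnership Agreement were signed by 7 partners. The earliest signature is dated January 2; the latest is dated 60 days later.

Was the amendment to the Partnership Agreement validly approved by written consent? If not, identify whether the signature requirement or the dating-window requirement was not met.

Effective — both the signature and dating-window requirements are satisfied.

Signatures required: a simple majority of 13 — a majority of 13 is 7, so 7 needed; 7 signed. Sufficient.
Dating window: the latest signature is 60 days after the earliest; the limit is 60 days. Within the window.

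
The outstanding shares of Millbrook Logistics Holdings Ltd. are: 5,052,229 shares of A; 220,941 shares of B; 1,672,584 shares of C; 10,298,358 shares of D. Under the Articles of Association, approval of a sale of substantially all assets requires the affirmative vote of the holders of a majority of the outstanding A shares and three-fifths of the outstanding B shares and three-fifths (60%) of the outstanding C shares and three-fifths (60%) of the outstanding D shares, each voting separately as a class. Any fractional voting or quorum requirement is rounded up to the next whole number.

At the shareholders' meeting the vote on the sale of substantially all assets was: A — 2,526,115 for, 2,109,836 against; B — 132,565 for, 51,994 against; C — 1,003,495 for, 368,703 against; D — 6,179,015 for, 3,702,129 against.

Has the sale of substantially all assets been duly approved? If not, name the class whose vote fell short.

A: a majority of 5052229 is 2526115; 2,526,115 required, 2,526,115 in favor — approved.
B: 3/5 of 220941 = 132564.60, rounded up to 132565; 132,565 required, 132,565 in favor — approved.
C: 3/5 of 1672584 = 1003550.40, rounded up to 1003551; 1,003,551 required, 1,003,495 in favor — not approved.
D: 3/5 of 10298358 = 6179014.80, rounded up to 6179015; 6,179,015 required, 6,179,015 in favor — approved.

Not approved — the C shares did not give the required vote.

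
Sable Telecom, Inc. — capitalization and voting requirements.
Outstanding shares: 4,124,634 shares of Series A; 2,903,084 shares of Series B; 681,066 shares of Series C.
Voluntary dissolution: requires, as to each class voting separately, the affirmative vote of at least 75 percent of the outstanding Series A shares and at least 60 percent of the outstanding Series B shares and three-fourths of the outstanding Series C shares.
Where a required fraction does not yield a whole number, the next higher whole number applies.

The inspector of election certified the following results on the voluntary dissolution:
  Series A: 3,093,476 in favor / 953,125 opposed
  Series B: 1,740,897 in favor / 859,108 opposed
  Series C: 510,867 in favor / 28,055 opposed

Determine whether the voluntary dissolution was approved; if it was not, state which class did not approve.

Not approved — the Series B shares did not give the required vote.

Series A: 3/4 of 4124634 = 3093475.50, rounded up to 3093476; 3,093,476 required, 3,093,476 in favor — approved.
Series B: 3/5 of 2903084 = 1741850.40, rounded up to 1741851; 1,741,851 required, 1,740,897 in favor — not approved.
Series C: 3/4 of 681066 = 510799.50, rounded up to 510800; 510,800 required, 510,867 in favor — approved.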